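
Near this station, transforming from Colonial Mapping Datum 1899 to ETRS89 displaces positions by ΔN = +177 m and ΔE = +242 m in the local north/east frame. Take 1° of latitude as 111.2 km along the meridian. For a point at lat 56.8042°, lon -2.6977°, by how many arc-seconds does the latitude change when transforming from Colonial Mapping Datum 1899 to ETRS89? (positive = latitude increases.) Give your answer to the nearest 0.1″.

Δφ = 5.7″

1° of latitude = 111.2 km, so Δφ = 177.0 / 111200 = 0.0015917° = 5.730″.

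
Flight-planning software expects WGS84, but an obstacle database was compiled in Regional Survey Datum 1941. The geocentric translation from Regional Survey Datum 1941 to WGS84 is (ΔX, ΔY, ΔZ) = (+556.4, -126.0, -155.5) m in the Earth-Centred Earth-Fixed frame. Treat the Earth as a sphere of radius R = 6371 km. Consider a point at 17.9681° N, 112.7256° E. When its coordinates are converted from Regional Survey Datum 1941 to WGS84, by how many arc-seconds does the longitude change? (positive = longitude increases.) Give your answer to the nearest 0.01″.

sin φ = 0.308487, cos φ = 0.951228, sin λ = 0.922366, cos λ = -0.386318.
East component: ΔE = −sin λ·ΔX + cos λ·ΔY = −(0.922366)(556.4) + (-0.386318)(-126.0) = -464.53 m.
1° of latitude spans πR/180 = 111195 m; at latitude φ, 1° of longitude spans that × cos φ = 105771.8 m, so Δλ = -464.53 / 105771.8 × 3600 = -15.810″.

Δλ = -15.81″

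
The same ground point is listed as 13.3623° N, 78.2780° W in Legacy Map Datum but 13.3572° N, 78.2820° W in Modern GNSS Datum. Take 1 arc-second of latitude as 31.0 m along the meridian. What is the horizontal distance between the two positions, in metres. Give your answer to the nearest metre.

Δφ = 13.3572° − 13.3623° = -0.0051°; Δλ = -78.2820° − -78.2780° = -0.0040°.
1° of latitude = 3600 × 31.00 = 111600 m.
ΔN = Δφ × 111600 = -569.2 m; ΔE = Δλ × 111600 × cos(13.3623°) = -0.0040 × 111600 × 0.972928 = -434.3 m.
Distance = √(ΔE² + ΔN²) = √((-434.3)² + (-569.2)²) = 715.9 m.

716 m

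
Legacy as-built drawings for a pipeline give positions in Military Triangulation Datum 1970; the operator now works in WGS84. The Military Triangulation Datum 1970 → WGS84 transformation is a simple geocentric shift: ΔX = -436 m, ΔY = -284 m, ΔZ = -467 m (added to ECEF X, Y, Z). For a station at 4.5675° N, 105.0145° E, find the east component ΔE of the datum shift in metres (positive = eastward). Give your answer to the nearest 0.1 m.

ΔE = 494.7 m

At φ = 4.5675°, λ = 105.0145°: sin φ = 0.079634, cos φ = 0.996824, sin λ = 0.965860, cos λ = -0.259063.
ΔE = −sin λ·ΔX + cos λ·ΔY = −(0.965860)·(-436) + (-0.259063)·(-284) = 494.69 m.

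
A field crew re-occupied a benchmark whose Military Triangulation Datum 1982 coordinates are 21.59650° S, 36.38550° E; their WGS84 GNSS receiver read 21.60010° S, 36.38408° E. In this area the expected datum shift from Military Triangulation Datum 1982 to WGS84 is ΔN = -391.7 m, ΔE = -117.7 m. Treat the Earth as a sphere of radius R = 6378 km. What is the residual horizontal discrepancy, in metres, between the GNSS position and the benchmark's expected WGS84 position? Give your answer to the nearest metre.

31 m

Observed coordinate differences: Δφ = -0.00360°, Δλ = -0.00142°.
Converting to metres (1° lat = 111317 m, cos φ = 0.929799): observed ΔN = -400.7 m, observed ΔE = -147.0 m.
Subtracting the expected shift leaves a residual of -400.7 − (-391.7) = -9.0 m north and -147.0 − (-117.7) = -29.3 m east.
Residual distance = √((-9.0)² + (-29.3)²) = 30.6 m.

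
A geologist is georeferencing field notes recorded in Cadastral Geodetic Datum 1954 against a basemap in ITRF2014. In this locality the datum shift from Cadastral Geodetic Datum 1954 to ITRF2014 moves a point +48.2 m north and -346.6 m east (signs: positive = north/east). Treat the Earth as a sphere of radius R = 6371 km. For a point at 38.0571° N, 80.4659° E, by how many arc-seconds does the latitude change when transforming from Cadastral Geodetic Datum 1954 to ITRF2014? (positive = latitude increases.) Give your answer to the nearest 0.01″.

Δφ = 1.56″

On a sphere of radius R, 1 rad of latitude = R, so Δφ = ΔN / R = 48.2 / 6371000 = 7.5655e-06 rad = 1.561″.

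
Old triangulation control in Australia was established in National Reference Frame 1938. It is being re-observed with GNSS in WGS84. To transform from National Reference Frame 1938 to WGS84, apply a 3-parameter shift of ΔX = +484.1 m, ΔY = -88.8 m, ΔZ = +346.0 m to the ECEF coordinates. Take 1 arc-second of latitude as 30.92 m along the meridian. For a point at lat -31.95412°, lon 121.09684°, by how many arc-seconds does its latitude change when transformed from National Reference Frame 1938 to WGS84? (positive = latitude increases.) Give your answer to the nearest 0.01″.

sin φ = -0.529240, cos φ = 0.848472, sin λ = 0.856296, cos λ = -0.516486.
North component: ΔN = −sin φ cos λ·ΔX − sin φ sin λ·ΔY + cos φ·ΔZ = −(-0.529240)(-0.516486)(484.1) − (-0.529240)(0.856296)(-88.8) + (0.848472)(346.0) = 121.00 m.
1° of latitude spans 3600 × 30.92 = 111312 m, so Δφ = 121.00 / 111312 × 3600 = 3.913″.

Δφ = 3.91″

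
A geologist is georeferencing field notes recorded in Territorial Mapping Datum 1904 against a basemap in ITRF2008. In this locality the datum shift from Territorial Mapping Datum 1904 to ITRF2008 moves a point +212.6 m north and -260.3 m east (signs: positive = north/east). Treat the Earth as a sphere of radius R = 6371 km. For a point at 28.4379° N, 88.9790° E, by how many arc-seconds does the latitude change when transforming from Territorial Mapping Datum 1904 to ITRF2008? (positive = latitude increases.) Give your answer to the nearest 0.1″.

On a sphere of radius R, 1 rad of latitude = R, so Δφ = ΔN / R = 212.6 / 6371000 = 3.3370e-05 rad = 6.883″.

Δφ = 6.9″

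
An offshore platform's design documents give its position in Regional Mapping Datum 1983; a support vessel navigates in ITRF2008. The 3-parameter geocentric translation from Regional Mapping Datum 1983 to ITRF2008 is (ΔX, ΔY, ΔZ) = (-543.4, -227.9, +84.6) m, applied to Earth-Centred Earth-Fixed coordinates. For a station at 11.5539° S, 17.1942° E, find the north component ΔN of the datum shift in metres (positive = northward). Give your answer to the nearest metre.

ΔN = -35 m

At φ = -11.5539°, λ = 17.1942°: sin φ = -0.200290, cos φ = 0.979737, sin λ = 0.295611, cos λ = 0.955308.
ΔN = −sin φ cos λ·ΔX − sin φ sin λ·ΔY + cos φ·ΔZ = −(-0.200290)(0.955308)(-543.4) − (-0.200290)(0.295611)(-227.9) + (0.979737)(84.6) = -34.58 m.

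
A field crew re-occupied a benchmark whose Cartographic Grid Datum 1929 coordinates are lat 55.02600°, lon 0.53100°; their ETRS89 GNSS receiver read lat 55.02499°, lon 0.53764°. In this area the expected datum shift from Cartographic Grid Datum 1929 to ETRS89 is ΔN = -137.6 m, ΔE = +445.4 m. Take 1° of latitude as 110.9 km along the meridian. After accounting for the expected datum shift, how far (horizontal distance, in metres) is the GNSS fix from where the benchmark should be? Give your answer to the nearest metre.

35 m

Observed coordinate differences: Δφ = -0.00101°, Δλ = +0.00664°.
Converting to metres (1° lat = 110900 m, cos φ = 0.573205): observed ΔN = -112.0 m, observed ΔE = 422.1 m.
Subtracting the expected shift leaves a residual of -112.0 − (-137.6) = 25.6 m north and 422.1 − (445.4) = -23.3 m east.
Residual distance = √(25.6² + (-23.3)²) = 34.6 m.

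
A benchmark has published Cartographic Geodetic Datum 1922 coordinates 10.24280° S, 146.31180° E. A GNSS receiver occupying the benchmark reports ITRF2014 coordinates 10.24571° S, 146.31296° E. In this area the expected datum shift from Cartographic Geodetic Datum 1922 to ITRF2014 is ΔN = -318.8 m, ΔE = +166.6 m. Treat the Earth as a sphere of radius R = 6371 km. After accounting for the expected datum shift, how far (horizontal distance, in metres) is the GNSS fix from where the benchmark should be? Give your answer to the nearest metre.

Observed coordinate differences: Δφ = -0.00291°, Δλ = +0.00116°.
Converting to metres (1° lat = 111195 m, cos φ = 0.984063): observed ΔN = -323.6 m, observed ΔE = 126.9 m.
Subtracting the expected shift leaves a residual of -323.6 − (-318.8) = -4.8 m north and 126.9 − (166.6) = -39.7 m east.
Residual distance = √((-4.8)² + (-39.7)²) = 40.0 m.

40 m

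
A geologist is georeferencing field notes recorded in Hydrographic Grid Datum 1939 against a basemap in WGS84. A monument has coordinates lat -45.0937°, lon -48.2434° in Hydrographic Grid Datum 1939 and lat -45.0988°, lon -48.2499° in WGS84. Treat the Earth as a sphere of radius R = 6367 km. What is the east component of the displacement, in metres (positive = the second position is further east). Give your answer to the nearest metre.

ΔE = -510 m

Δφ = -45.0988° − -45.0937° = -0.0051°; Δλ = -48.2499° − -48.2434° = -0.0065°.
1° along a meridian = πR/180 = 111125 m.
ΔN = Δφ × 111125 = -566.7 m; ΔE = Δλ × 111125 × cos(-45.0937°) = -0.0065 × 111125 × 0.705949 = -509.9 m.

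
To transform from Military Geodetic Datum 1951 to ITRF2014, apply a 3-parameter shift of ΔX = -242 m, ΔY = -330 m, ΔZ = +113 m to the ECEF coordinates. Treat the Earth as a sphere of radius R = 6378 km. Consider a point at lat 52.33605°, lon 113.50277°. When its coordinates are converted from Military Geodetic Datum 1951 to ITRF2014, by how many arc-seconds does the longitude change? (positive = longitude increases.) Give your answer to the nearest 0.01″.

sin φ = 0.791608, cos φ = 0.611029, sin λ = 0.917041, cos λ = -0.398793.
East component: ΔE = −sin λ·ΔX + cos λ·ΔY = −(0.917041)(-242) + (-0.398793)(-330) = 353.53 m.
1° of latitude spans πR/180 = 111317 m; at latitude φ, 1° of longitude spans that × cos φ = 68018.0 m, so Δλ = 353.53 / 68018.0 × 3600 = 18.711″.

Δλ = 18.71″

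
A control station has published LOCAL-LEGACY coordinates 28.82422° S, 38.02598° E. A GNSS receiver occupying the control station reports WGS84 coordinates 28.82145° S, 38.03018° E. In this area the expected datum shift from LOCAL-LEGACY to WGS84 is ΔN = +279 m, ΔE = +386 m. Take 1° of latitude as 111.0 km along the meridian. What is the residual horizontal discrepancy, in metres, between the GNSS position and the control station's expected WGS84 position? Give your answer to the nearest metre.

Observed coordinate differences: Δφ = +0.00277°, Δλ = +0.00420°.
Converting to metres (1° lat = 111000 m, cos φ = 0.876103): observed ΔN = 307.5 m, observed ΔE = 408.4 m.
Subtracting the expected shift leaves a residual of 307.5 − (279) = 28.5 m north and 408.4 − (386) = 22.4 m east.
Residual distance = √(28.5² + 22.4²) = 36.2 m.

36 m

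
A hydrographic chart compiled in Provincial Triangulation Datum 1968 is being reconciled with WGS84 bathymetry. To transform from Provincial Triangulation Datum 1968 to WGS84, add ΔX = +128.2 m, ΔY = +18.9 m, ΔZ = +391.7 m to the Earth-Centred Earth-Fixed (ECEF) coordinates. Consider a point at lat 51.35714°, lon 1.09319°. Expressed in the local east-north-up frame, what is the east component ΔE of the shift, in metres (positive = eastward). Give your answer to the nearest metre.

ΔE = 16 m

At φ = 51.35714°, λ = 1.09319°: sin φ = 0.781054, cos φ = 0.624464, sin λ = 0.019079, cos λ = 0.999818.
ΔE = −sin λ·ΔX + cos λ·ΔY = −(0.019079)·(128.2) + (0.999818)·(18.9) = 16.45 m.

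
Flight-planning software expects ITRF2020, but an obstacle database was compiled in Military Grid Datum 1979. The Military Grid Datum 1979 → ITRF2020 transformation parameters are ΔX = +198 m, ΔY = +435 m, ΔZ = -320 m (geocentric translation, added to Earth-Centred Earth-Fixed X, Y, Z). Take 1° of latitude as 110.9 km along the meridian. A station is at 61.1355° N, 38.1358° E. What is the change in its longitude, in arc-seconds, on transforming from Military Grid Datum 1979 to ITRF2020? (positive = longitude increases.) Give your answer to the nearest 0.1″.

sin φ = 0.875764, cos φ = 0.482740, sin λ = 0.617527, cos λ = 0.786549.
East component: ΔE = −sin λ·ΔX + cos λ·ΔY = −(0.617527)(198) + (0.786549)(435) = 219.88 m.
1° of latitude spans 110900 m; at latitude φ, 1° of longitude spans that × cos φ = 53535.9 m, so Δλ = 219.88 / 53535.9 × 3600 = 14.786″.

Δλ = 14.8″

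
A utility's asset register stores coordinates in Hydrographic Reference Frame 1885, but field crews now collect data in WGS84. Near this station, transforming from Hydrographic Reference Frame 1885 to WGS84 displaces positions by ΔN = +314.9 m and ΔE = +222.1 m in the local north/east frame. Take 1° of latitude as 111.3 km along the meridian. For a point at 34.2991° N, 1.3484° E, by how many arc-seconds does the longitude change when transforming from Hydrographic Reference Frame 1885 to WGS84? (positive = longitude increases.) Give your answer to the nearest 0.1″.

Δλ = 8.7″

At latitude 34.2991°, cos φ = 0.826107.
1° of longitude at this latitude = 111.3 × cos φ = 91.95 km, so Δλ = 222.1 / 91945.7 = 0.0024156° = 8.696″.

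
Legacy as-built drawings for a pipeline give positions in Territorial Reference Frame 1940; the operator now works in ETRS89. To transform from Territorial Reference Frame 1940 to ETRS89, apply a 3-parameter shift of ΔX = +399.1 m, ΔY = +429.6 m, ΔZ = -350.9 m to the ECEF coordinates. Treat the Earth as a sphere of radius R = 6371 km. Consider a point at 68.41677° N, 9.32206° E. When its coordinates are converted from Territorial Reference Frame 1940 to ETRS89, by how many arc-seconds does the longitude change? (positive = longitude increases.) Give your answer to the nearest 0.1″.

sin φ = 0.929884, cos φ = 0.367852, sin λ = 0.161984, cos λ = 0.986793.
East component: ΔE = −sin λ·ΔX + cos λ·ΔY = −(0.161984)(399.1) + (0.986793)(429.6) = 359.28 m.
1° of latitude spans πR/180 = 111195 m; at latitude φ, 1° of longitude spans that × cos φ = 40903.3 m, so Δλ = 359.28 / 40903.3 × 3600 = 31.621″.

Δλ = 31.6″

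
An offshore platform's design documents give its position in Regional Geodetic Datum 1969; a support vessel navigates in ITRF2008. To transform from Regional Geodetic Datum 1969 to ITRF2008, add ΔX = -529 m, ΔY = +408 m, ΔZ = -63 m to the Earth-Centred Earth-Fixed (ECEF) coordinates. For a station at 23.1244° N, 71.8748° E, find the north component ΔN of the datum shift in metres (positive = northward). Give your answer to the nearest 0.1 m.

ΔN = -145.6 m

At φ = 23.1244°, λ = 71.8748°: sin φ = 0.392729, cos φ = 0.919654, sin λ = 0.950379, cos λ = 0.311094.
ΔN = −sin φ cos λ·ΔX − sin φ sin λ·ΔY + cos φ·ΔZ = −(0.392729)(0.311094)(-529) − (0.392729)(0.950379)(408) + (0.919654)(-63) = -145.59 m.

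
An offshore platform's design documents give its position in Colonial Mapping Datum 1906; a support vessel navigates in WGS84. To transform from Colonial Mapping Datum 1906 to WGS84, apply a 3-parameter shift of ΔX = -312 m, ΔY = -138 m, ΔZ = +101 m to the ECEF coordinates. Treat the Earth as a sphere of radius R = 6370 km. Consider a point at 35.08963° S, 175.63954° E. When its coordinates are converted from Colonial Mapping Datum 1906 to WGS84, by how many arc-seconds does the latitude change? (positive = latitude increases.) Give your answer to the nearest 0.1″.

sin φ = -0.574857, cos φ = 0.818254, sin λ = 0.076031, cos λ = -0.997105.
North component: ΔN = −sin φ cos λ·ΔX − sin φ sin λ·ΔY + cos φ·ΔZ = −(-0.574857)(-0.997105)(-312) − (-0.574857)(0.076031)(-138) + (0.818254)(101) = 255.45 m.
1° of latitude spans πR/180 = 111177 m, so Δφ = 255.45 / 111177 × 3600 = 8.272″.

Δφ = 8.3″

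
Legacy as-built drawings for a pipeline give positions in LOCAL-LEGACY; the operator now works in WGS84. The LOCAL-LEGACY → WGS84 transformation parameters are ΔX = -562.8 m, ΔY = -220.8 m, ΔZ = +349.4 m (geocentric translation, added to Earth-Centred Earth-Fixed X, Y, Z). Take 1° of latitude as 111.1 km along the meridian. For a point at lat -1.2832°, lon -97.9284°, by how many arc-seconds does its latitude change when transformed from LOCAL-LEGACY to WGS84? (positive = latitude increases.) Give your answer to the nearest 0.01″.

Δφ = 11.53″

sin φ = -0.022394, cos φ = 0.999749, sin λ = -0.990441, cos λ = -0.137935.
North component: ΔN = −sin φ cos λ·ΔX − sin φ sin λ·ΔY + cos φ·ΔZ = −(-0.022394)(-0.137935)(-562.8) − (-0.022394)(-0.990441)(-220.8) + (0.999749)(349.4) = 355.95 m.
1° of latitude spans 111100 m, so Δφ = 355.95 / 111100 × 3600 = 11.534″.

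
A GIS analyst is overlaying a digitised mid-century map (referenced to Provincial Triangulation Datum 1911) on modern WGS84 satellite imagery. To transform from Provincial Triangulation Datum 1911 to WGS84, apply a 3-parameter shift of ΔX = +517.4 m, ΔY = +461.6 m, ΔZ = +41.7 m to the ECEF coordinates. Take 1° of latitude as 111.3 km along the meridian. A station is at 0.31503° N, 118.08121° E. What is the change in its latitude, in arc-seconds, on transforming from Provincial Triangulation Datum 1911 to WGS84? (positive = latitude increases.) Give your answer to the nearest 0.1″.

sin φ = 0.005498, cos φ = 0.999985, sin λ = 0.882281, cos λ = -0.470723.
North component: ΔN = −sin φ cos λ·ΔX − sin φ sin λ·ΔY + cos φ·ΔZ = −(0.005498)(-0.470723)(517.4) − (0.005498)(0.882281)(461.6) + (0.999985)(41.7) = 40.80 m.
1° of latitude spans 111300 m, so Δφ = 40.80 / 111300 × 3600 = 1.320″.

Δφ = 1.3″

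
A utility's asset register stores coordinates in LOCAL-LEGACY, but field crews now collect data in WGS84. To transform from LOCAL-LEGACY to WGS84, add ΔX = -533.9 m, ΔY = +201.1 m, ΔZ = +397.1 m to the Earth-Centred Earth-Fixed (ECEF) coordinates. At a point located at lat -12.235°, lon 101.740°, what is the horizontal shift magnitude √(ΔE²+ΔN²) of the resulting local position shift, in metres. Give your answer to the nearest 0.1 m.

661.2 m

At φ = -12.235°, λ = 101.740°: sin φ = -0.211922, cos φ = 0.977287, sin λ = 0.979081, cos λ = -0.203471.
ΔE = −sin λ·ΔX + cos λ·ΔY = −(0.979081)·(-533.9) + (-0.203471)·(201.1) = 481.81 m.
ΔN = −sin φ cos λ·ΔX − sin φ sin λ·ΔY + cos φ·ΔZ = −(-0.211922)(-0.203471)(-533.9) − (-0.211922)(0.979081)(201.1) + (0.977287)(397.1) = 452.83 m.
Horizontal magnitude = √(ΔE² + ΔN²) = √(481.81² + 452.83²) = 661.21 m.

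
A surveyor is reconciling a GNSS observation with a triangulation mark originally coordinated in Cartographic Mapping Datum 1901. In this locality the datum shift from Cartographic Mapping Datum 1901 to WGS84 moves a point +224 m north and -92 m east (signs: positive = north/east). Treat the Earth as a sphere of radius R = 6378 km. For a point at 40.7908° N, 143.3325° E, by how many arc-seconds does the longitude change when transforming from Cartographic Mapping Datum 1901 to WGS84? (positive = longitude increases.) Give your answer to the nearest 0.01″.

Δλ = -3.93″

At latitude 40.7908°, cos φ = 0.757100.
One radian of longitude at latitude φ spans R cos φ, so Δλ = ΔE / (R cos φ) = -92.0 / (6378000 × 0.757100) = -1.9052e-05 rad = -3.930″.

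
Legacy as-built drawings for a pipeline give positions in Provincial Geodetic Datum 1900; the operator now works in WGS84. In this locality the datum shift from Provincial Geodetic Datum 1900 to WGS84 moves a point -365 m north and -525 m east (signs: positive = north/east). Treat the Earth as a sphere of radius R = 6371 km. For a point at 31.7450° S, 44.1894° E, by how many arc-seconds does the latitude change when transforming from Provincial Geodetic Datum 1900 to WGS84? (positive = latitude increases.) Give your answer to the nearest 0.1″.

Δφ = -11.8″

On a sphere of radius R, 1 rad of latitude = R, so Δφ = ΔN / R = -365.0 / 6371000 = -5.7291e-05 rad = -11.817″.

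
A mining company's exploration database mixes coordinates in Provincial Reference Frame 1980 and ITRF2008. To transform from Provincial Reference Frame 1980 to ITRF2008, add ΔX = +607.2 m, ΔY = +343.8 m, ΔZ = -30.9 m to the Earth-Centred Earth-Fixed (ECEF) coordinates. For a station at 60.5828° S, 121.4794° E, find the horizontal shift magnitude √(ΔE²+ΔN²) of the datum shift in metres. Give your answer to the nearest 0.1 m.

The local east axis at (φ, λ) is (−sin λ, cos λ, 0), so ΔE = −sin(121.4794°)·607.2 + cos(121.4794°)·343.8 = -697.37 m.
The local north axis is (−sin φ cos λ, −sin φ sin λ, cos φ), giving ΔN = -276.193 + 255.399 − 15.177 = -35.97 m.
Horizontal magnitude = √(ΔE² + ΔN²) = √((-697.37)² + (-35.97)²) = 698.29 m.

698.3 m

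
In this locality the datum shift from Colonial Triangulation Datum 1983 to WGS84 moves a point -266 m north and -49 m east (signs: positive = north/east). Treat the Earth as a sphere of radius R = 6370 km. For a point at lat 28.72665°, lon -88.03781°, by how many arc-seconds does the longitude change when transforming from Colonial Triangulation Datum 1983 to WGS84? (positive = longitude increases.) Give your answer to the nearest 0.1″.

At latitude 28.72665°, cos φ = 0.876923.
One radian of longitude at latitude φ spans R cos φ, so Δλ = ΔE / (R cos φ) = -49.0 / (6370000 × 0.876923) = -8.7719e-06 rad = -1.809″.

Δλ = -1.8″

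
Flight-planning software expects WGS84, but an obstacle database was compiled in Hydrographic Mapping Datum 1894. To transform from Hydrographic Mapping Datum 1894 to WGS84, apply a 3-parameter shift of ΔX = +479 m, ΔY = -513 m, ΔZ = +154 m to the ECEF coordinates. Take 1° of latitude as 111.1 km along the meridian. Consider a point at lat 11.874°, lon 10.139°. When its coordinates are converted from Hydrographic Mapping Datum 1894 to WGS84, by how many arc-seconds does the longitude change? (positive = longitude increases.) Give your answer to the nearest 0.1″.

Δλ = -19.5″

sin φ = 0.205760, cos φ = 0.978602, sin λ = 0.176037, cos λ = 0.984384.
East component: ΔE = −sin λ·ΔX + cos λ·ΔY = −(0.176037)(479) + (0.984384)(-513) = -589.31 m.
1° of latitude spans 111100 m; at latitude φ, 1° of longitude spans that × cos φ = 108722.7 m, so Δλ = -589.31 / 108722.7 × 3600 = -19.513″.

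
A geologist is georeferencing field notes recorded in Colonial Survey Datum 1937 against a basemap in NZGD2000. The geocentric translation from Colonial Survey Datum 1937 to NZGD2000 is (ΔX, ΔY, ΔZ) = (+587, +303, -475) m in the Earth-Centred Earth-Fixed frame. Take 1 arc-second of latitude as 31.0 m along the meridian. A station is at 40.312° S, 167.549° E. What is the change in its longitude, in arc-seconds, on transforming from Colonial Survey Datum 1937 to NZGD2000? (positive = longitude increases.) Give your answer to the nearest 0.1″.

sin φ = -0.646949, cos φ = 0.762533, sin λ = 0.215605, cos λ = -0.976481.
East component: ΔE = −sin λ·ΔX + cos λ·ΔY = −(0.215605)(587) + (-0.976481)(303) = -422.43 m.
1° of latitude spans 3600 × 31.00 = 111600 m; at latitude φ, 1° of longitude spans that × cos φ = 85098.7 m, so Δλ = -422.43 / 85098.7 × 3600 = -17.871″.

Δλ = -17.9″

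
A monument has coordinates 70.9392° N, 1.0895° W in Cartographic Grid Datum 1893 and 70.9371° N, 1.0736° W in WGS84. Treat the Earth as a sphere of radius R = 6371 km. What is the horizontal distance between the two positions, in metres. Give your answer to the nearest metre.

Δφ = 70.9371° − 70.9392° = -0.0021°; Δλ = -1.0736° − -1.0895° = +0.0159°.
1° along a meridian = πR/180 = 111195 m.
ΔN = Δφ × 111195 = -233.5 m; ΔE = Δλ × 111195 × cos(70.9392°) = +0.0159 × 111195 × 0.326571 = 577.4 m.
Distance = √(ΔE² + ΔN²) = √(577.4² + (-233.5)²) = 622.8 m.

623 m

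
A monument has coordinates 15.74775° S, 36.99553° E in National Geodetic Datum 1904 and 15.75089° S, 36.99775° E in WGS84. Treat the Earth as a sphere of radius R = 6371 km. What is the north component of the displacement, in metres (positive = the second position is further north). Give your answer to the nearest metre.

ΔN = -349 m

Δφ = -15.75089° − -15.74775° = -0.00314°; Δλ = 36.99775° − 36.99553° = +0.00222°.
1° along a meridian = πR/180 = 111195 m.
ΔN = Δφ × 111195 = -349.2 m; ΔE = Δλ × 111195 × cos(-15.74775°) = +0.00222 × 111195 × 0.962466 = 237.6 m.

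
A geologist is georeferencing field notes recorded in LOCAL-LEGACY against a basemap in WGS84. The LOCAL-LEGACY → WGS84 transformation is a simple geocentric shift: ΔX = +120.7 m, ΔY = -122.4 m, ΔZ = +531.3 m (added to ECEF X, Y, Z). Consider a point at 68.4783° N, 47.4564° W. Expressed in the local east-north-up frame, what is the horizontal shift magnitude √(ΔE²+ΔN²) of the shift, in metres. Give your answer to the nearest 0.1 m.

At φ = 68.4783°, λ = -47.4564°: sin φ = 0.930279, cos φ = 0.366854, sin λ = -0.736763, cos λ = 0.676151.
ΔE = −sin λ·ΔX + cos λ·ΔY = −(-0.736763)·(120.7) + (0.676151)·(-122.4) = 6.17 m.
ΔN = −sin φ cos λ·ΔX − sin φ sin λ·ΔY + cos φ·ΔZ = −(0.930279)(0.676151)(120.7) − (0.930279)(-0.736763)(-122.4) + (0.366854)(531.3) = 35.10 m.
Horizontal magnitude = √(ΔE² + ΔN²) = √(6.17² + 35.10²) = 35.63 m.

35.6 m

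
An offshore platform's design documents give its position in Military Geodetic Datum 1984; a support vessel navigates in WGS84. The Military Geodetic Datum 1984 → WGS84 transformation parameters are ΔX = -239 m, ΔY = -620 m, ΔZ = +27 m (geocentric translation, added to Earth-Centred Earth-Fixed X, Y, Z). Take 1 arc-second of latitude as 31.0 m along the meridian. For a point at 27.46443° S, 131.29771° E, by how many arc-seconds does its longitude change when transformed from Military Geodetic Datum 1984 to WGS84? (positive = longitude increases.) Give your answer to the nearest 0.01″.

sin φ = -0.461198, cos φ = 0.887297, sin λ = 0.751291, cos λ = -0.659972.
East component: ΔE = −sin λ·ΔX + cos λ·ΔY = −(0.751291)(-239) + (-0.659972)(-620) = 588.74 m.
1° of latitude spans 3600 × 31.00 = 111600 m; at latitude φ, 1° of longitude spans that × cos φ = 99022.4 m, so Δλ = 588.74 / 99022.4 × 3600 = 21.404″.

Δλ = 21.40″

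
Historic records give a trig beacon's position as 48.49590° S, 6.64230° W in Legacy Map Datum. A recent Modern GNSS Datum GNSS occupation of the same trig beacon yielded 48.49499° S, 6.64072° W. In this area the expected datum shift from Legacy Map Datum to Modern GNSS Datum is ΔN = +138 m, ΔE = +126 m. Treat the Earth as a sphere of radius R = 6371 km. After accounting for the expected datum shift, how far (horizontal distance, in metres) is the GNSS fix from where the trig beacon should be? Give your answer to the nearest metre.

Observed coordinate differences: Δφ = +0.00091°, Δλ = +0.00158°.
Converting to metres (1° lat = 111195 m, cos φ = 0.662674): observed ΔN = 101.2 m, observed ΔE = 116.4 m.
Subtracting the expected shift leaves a residual of 101.2 − (138) = -36.8 m north and 116.4 − (126) = -9.6 m east.
Residual distance = √((-36.8)² + (-9.6)²) = 38.0 m.

38 m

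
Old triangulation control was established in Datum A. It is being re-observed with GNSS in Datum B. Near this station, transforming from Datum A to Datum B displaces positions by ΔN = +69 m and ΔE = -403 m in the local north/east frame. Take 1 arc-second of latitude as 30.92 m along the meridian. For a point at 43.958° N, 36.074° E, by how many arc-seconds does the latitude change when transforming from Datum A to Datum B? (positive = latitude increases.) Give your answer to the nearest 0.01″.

Δφ = 2.23″

1″ of latitude = 30.92 m, so Δφ = 69.0 / 30.92 = 2.232″.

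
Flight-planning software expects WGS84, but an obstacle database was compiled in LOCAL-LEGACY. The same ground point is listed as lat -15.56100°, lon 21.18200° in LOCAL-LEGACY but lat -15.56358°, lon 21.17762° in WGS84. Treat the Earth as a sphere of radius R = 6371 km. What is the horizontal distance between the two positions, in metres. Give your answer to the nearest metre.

Δφ = -15.56358° − -15.56100° = -0.00258°; Δλ = 21.17762° − 21.18200° = -0.00438°.
1° along a meridian = πR/180 = 111195 m.
ΔN = Δφ × 111195 = -286.9 m; ΔE = Δλ × 111195 × cos(-15.56100°) = -0.00438 × 111195 × 0.963345 = -469.2 m.
Distance = √(ΔE² + ΔN²) = √((-469.2)² + (-286.9)²) = 549.9 m.

550 m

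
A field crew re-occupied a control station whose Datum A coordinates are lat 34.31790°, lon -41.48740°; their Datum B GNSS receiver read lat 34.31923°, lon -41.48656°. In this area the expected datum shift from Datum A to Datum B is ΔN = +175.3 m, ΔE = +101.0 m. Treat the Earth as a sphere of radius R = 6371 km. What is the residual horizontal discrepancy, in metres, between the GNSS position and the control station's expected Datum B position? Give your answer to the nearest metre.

36 m

Observed coordinate differences: Δφ = +0.00133°, Δλ = +0.00084°.
Converting to metres (1° lat = 111195 m, cos φ = 0.825922): observed ΔN = 147.9 m, observed ΔE = 77.1 m.
Subtracting the expected shift leaves a residual of 147.9 − (175.3) = -27.4 m north and 77.1 − (101.0) = -23.9 m east.
Residual distance = √((-27.4)² + (-23.9)²) = 36.3 m.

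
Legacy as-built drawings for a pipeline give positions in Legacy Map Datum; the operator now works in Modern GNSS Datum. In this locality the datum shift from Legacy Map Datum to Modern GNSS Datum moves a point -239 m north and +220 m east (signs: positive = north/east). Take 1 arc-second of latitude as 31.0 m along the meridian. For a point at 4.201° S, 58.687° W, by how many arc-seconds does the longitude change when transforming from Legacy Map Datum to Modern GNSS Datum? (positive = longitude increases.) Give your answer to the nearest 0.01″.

At latitude -4.201°, cos φ = 0.997313.
1″ of longitude at this latitude = 31.00 × cos φ = 30.9167 m, so Δλ = 220.0 / 30.9167 = 7.116″.

Δλ = 7.12″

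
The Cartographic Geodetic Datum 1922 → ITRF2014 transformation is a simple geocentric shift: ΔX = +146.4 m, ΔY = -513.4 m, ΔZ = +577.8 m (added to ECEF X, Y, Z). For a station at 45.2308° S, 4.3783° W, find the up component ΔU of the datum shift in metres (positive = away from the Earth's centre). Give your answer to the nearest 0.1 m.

At φ = -45.2308°, λ = -4.3783°: sin φ = -0.709949, cos φ = 0.704253, sin λ = -0.076341, cos λ = 0.997082.
ΔU = cos φ cos λ·ΔX + cos φ sin λ·ΔY + sin φ·ΔZ = (0.704253)(0.997082)(146.4) + (0.704253)(-0.076341)(-513.4) + (-0.709949)(577.8) = -279.80 m.

ΔU = -279.8 m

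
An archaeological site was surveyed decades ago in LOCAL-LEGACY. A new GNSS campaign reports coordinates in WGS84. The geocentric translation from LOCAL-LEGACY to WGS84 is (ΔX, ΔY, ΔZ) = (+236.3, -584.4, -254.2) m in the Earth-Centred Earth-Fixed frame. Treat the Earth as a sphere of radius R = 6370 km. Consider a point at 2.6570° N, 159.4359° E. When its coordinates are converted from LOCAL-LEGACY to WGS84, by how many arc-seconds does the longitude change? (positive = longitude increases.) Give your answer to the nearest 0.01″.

Δλ = 15.05″

sin φ = 0.046357, cos φ = 0.998925, sin λ = 0.351255, cos λ = -0.936280.
East component: ΔE = −sin λ·ΔX + cos λ·ΔY = −(0.351255)(236.3) + (-0.936280)(-584.4) = 464.16 m.
1° of latitude spans πR/180 = 111177 m; at latitude φ, 1° of longitude spans that × cos φ = 111058.0 m, so Δλ = 464.16 / 111058.0 × 3600 = 15.046″.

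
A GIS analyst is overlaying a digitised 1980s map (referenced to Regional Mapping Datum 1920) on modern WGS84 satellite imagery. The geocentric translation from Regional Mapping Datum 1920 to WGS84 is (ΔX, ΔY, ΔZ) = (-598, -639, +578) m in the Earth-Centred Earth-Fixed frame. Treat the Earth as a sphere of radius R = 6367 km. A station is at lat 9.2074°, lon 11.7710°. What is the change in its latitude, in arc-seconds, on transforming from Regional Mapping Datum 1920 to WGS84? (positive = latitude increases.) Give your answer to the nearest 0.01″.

sin φ = 0.160009, cos φ = 0.987116, sin λ = 0.204001, cos λ = 0.978971.
North component: ΔN = −sin φ cos λ·ΔX − sin φ sin λ·ΔY + cos φ·ΔZ = −(0.160009)(0.978971)(-598) − (0.160009)(0.204001)(-639) + (0.987116)(578) = 685.08 m.
1° of latitude spans πR/180 = 111125 m, so Δφ = 685.08 / 111125 × 3600 = 22.194″.

Δφ = 22.19″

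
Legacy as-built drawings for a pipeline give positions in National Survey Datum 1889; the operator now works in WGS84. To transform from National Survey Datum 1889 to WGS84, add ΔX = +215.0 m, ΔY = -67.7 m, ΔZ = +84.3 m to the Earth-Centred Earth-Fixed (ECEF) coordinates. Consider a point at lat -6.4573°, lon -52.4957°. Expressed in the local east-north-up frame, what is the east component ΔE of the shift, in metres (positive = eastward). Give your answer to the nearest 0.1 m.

ΔE = 129.3 m

The local east axis at (φ, λ) is (−sin λ, cos λ, 0), so ΔE = −sin(-52.4957°)·215.0 + cos(-52.4957°)·(-67.7) = 129.34 m.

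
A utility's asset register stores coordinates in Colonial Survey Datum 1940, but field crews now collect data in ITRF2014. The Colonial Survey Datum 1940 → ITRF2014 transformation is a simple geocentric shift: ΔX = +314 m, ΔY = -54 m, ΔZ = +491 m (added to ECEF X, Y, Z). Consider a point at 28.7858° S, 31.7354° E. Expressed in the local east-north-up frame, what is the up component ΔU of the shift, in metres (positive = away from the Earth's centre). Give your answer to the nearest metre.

ΔU = -27 m

At φ = -28.7858°, λ = 31.7354°: sin φ = -0.481536, cos φ = 0.876426, sin λ = 0.525997, cos λ = 0.850486.
ΔU = cos φ cos λ·ΔX + cos φ sin λ·ΔY + sin φ·ΔZ = (0.876426)(0.850486)(314) + (0.876426)(0.525997)(-54) + (-0.481536)(491) = -27.28 m.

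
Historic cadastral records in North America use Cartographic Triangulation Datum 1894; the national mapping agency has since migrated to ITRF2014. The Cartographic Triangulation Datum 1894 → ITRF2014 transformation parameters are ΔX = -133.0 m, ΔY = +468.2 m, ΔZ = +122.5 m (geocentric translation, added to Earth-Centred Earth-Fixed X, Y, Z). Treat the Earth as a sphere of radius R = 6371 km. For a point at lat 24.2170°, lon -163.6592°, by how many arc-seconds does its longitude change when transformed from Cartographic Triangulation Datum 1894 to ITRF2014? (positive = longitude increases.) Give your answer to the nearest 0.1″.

Δλ = -17.3″

sin φ = 0.410194, cos φ = 0.911998, sin λ = -0.281350, cos λ = -0.959605.
East component: ΔE = −sin λ·ΔX + cos λ·ΔY = −(-0.281350)(-133.0) + (-0.959605)(468.2) = -486.71 m.
1° of latitude spans πR/180 = 111195 m; at latitude φ, 1° of longitude spans that × cos φ = 101409.6 m, so Δλ = -486.71 / 101409.6 × 3600 = -17.278″.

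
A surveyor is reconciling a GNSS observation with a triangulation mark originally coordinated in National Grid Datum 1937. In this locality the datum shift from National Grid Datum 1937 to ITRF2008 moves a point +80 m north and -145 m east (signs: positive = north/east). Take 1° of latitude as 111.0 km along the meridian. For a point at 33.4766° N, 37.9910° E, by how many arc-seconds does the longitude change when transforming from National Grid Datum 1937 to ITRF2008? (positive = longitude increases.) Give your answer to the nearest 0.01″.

At latitude 33.4766°, cos φ = 0.834111.
1° of longitude at this latitude = 111.0 × cos φ = 92.59 km, so Δλ = -145.0 / 92586.3 = -0.0015661° = -5.638″.

Δλ = -5.64″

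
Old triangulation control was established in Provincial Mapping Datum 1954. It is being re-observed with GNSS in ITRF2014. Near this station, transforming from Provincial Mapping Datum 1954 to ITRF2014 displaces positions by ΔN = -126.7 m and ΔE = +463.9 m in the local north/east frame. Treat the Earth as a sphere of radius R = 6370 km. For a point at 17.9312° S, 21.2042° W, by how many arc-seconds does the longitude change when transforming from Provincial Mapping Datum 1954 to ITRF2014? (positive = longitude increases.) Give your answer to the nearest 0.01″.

Δλ = 15.79″

At latitude -17.9312°, cos φ = 0.951427.
One radian of longitude at latitude φ spans R cos φ, so Δλ = ΔE / (R cos φ) = 463.9 / (6370000 × 0.951427) = 7.6544e-05 rad = 15.788″.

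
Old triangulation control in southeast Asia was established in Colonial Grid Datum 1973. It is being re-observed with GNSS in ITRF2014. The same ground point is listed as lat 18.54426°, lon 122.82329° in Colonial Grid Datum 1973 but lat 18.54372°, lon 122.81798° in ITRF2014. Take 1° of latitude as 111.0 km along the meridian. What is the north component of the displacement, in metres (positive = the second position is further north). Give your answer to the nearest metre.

Δφ = 18.54372° − 18.54426° = -0.00054°; Δλ = 122.81798° − 122.82329° = -0.00531°.
ΔN = Δφ × 111000 = -59.9 m; ΔE = Δλ × 111000 × cos(18.54426°) = -0.00531 × 111000 × 0.948078 = -558.8 m.

ΔN = -60 m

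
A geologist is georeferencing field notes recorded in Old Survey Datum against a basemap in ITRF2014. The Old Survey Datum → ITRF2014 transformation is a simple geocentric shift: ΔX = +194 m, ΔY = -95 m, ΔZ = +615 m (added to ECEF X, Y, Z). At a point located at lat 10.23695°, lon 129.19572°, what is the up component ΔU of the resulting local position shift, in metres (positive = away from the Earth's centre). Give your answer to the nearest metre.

ΔU = -84 m

The local up (radial) axis is (cos φ cos λ, cos φ sin λ, sin φ), giving ΔU = -120.651 − 72.452 + 109.297 = -83.81 m.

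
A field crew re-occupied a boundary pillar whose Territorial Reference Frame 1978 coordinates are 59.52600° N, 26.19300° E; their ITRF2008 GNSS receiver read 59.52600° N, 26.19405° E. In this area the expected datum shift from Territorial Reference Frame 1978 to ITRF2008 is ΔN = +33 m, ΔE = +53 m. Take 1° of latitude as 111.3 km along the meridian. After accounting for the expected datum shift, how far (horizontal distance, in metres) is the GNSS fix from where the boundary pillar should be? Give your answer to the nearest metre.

34 m

Observed coordinate differences: Δφ = +0.00000°, Δλ = +0.00105°.
Converting to metres (1° lat = 111300 m, cos φ = 0.507147): observed ΔN = 0.0 m, observed ΔE = 59.3 m.
Subtracting the expected shift leaves a residual of 0.0 − (33) = -33.0 m north and 59.3 − (53) = 6.3 m east.
Residual distance = √((-33.0)² + 6.3²) = 33.6 m.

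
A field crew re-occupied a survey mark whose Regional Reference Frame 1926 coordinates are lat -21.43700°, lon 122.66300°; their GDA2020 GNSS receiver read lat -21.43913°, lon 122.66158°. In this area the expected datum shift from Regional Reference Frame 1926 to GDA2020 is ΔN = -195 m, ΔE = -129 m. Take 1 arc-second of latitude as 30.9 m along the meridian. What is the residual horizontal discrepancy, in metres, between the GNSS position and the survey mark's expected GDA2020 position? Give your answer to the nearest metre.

Observed coordinate differences: Δφ = -0.00213°, Δλ = -0.00142°.
Converting to metres (1° lat = 111240 m, cos φ = 0.930820): observed ΔN = -236.9 m, observed ΔE = -147.0 m.
Subtracting the expected shift leaves a residual of -236.9 − (-195) = -41.9 m north and -147.0 − (-129) = -18.0 m east.
Residual distance = √((-41.9)² + (-18.0)²) = 45.7 m.

46 m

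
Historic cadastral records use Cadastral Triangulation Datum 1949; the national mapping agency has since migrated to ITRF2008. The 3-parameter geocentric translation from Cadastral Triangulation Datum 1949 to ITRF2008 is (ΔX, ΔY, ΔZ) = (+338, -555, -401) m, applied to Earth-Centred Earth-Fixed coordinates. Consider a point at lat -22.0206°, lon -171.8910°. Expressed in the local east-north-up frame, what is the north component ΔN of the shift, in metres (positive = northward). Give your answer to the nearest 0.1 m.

ΔN = -467.9 m

The local north axis is (−sin φ cos λ, −sin φ sin λ, cos φ), giving ΔN = -125.463 + 29.353 − 371.747 = -467.86 m.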